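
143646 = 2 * 71823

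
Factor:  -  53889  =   - 3^1*11^1*23^1*71^1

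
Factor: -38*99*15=-2^1*3^3*5^1 * 11^1*19^1 = - 56430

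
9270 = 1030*9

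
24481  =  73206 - 48725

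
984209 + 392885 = 1377094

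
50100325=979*51175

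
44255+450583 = 494838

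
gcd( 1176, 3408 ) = 24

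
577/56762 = 577/56762   =  0.01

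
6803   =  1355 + 5448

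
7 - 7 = 0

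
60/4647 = 20/1549 =0.01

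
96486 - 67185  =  29301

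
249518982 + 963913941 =1213432923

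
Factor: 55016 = 2^3* 13^1 * 23^2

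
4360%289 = 25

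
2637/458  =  5+347/458 =5.76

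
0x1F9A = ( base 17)1agf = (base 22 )GFG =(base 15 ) 25E5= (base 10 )8090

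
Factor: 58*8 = 2^4*29^1 = 464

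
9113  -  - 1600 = 10713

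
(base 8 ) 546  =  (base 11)2A6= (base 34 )AI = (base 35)A8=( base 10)358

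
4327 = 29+4298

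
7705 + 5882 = 13587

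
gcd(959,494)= 1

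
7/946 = 7/946 = 0.01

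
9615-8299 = 1316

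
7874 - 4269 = 3605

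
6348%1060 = 1048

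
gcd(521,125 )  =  1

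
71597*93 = 6658521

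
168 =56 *3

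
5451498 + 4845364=10296862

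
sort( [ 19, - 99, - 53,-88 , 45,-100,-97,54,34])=[-100, - 99,- 97, - 88, - 53, 19,34, 45,54]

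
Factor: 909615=3^1*5^1*7^1*8663^1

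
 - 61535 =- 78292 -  - 16757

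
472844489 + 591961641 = 1064806130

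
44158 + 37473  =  81631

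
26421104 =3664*7211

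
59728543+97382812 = 157111355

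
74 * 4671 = 345654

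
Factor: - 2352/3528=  - 2/3 = - 2^1*3^ (  -  1) 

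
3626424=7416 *489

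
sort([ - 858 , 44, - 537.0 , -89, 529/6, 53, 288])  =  [ - 858, - 537.0,-89,44,53 , 529/6 , 288 ]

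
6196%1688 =1132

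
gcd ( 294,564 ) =6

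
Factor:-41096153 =-7^2*73^1*11489^1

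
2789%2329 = 460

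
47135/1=47135 =47135.00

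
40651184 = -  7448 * (  -  5458 ) 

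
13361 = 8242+5119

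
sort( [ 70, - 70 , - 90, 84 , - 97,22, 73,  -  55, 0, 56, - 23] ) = [ - 97 , - 90 , - 70, - 55,-23, 0,22,56,70,73,84] 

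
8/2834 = 4/1417=0.00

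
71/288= 71/288= 0.25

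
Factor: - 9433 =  - 9433^1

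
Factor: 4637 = 4637^1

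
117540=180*653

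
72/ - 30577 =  - 72/30577=- 0.00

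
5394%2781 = 2613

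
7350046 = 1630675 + 5719371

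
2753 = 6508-3755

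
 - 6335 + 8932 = 2597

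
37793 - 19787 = 18006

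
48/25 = 1+23/25 = 1.92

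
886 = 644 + 242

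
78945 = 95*831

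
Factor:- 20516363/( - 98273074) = 2^( - 1 )*7^1 * 61^( - 1)*401^1 *7309^1*805517^( - 1 ) 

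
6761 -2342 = 4419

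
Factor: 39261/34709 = 69/61 = 3^1 * 23^1  *  61^(  -  1 )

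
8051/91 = 8051/91 = 88.47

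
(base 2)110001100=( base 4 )12030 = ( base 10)396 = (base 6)1500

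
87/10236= 29/3412 = 0.01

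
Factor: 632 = 2^3*79^1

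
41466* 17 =704922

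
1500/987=500/329 = 1.52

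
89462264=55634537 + 33827727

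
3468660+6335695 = 9804355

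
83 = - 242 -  - 325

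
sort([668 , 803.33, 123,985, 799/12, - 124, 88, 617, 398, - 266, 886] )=[ - 266, - 124, 799/12 , 88,123 , 398, 617, 668, 803.33, 886, 985] 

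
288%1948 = 288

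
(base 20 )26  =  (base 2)101110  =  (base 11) 42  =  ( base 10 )46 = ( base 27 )1J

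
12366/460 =26 + 203/230 = 26.88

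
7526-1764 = 5762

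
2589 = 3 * 863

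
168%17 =15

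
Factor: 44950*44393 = 1995465350 = 2^1*5^2*29^1*31^1*103^1*431^1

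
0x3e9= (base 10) 1001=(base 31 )119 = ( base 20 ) 2A1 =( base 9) 1332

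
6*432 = 2592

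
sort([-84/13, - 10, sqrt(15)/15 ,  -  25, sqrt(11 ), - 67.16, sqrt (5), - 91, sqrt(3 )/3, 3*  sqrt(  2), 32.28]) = [-91, - 67.16,-25 , - 10,- 84/13, sqrt( 15)/15, sqrt(3)/3,sqrt(5 ),sqrt(11),3*sqrt( 2), 32.28]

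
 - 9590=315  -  9905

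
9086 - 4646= 4440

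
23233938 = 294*79027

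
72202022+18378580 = 90580602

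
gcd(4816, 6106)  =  86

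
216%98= 20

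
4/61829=4/61829 = 0.00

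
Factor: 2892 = 2^2*3^1*241^1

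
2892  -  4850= - 1958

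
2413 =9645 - 7232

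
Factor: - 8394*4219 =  - 35414286 = -  2^1*3^1*1399^1*4219^1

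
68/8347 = 4/491= 0.01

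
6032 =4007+2025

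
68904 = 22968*3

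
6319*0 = 0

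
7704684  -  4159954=3544730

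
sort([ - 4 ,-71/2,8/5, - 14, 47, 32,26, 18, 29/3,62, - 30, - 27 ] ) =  [-71/2, - 30, - 27,-14, - 4,8/5, 29/3,18, 26,32 , 47, 62 ] 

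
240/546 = 40/91 = 0.44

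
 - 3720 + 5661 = 1941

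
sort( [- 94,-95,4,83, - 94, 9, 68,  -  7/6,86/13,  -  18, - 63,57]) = [-95, - 94, - 94, -63  ,- 18,-7/6 , 4,  86/13,  9,57,68, 83 ] 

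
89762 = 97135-7373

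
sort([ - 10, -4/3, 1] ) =[ - 10, - 4/3,1]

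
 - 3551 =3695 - 7246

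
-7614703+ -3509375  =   - 11124078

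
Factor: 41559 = 3^1 * 7^1*1979^1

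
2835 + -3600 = - 765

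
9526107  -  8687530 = 838577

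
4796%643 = 295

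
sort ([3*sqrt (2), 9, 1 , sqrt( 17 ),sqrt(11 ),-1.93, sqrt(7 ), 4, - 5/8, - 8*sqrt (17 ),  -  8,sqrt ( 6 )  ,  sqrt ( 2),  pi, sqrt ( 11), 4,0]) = [ - 8*sqrt( 17), - 8, - 1.93, - 5/8, 0, 1, sqrt(2), sqrt(6), sqrt( 7), pi,sqrt(11),sqrt ( 11 ),4, 4, sqrt( 17), 3*sqrt( 2), 9 ]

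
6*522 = 3132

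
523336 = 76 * 6886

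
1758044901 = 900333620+857711281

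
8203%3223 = 1757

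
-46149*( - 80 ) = 3691920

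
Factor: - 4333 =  - 7^1*619^1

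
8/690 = 4/345 = 0.01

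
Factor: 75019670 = 2^1*5^1*11^1 * 681997^1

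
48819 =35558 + 13261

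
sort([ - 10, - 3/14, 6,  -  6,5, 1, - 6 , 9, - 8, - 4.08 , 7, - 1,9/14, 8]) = [ - 10,  -  8,-6 , - 6, - 4.08,-1, - 3/14, 9/14,1,5, 6,7 , 8,9]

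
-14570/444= - 7285/222 = -  32.82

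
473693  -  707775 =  - 234082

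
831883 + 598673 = 1430556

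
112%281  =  112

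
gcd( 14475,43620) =15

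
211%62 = 25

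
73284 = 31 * 2364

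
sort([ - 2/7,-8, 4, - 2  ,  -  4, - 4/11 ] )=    [-8,-4, - 2, - 4/11,  -  2/7,  4]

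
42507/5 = 8501 + 2/5 = 8501.40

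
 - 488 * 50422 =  - 24605936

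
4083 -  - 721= 4804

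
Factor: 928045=5^1*313^1 * 593^1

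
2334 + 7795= 10129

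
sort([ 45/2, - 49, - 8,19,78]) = [ - 49,  -  8,19 , 45/2, 78 ]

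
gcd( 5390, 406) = 14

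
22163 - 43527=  - 21364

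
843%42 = 3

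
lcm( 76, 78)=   2964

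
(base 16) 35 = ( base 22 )29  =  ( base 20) 2D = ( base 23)27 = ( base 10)53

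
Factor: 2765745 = 3^4 * 5^1*6829^1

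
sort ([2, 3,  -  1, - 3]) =[-3, - 1,2,  3]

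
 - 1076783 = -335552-741231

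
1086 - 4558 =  - 3472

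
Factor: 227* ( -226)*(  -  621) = 31858542  =  2^1*3^3 * 23^1 * 113^1*227^1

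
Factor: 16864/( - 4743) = -32/9 = - 2^5*3^ ( - 2)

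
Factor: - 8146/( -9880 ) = 4073/4940 = 2^( - 2)*5^( - 1)*13^( - 1)*19^( - 1 )*4073^1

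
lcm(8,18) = 72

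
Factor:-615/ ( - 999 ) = 3^( - 2)*5^1*37^( - 1 )*41^1 = 205/333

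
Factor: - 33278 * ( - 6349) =2^1*7^2*907^1*2377^1 = 211282022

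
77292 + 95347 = 172639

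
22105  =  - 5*(-4421)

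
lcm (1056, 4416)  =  48576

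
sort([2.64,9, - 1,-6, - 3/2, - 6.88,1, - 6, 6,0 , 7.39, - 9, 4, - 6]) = [-9 , - 6.88, - 6,-6, - 6 ,  -  3/2, - 1,0,1, 2.64,4, 6,7.39, 9 ] 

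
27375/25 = 1095=1095.00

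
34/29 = 1 + 5/29 = 1.17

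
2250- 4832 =- 2582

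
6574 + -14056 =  - 7482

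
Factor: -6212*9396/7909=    - 58367952/7909=- 2^4*3^4*11^( - 1)*29^1*719^( - 1)*1553^1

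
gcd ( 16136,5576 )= 8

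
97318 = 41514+55804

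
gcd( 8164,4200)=4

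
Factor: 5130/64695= 2^1*3^2*227^(-1 )  =  18/227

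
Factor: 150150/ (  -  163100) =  - 2^(-1 )* 3^1*11^1*13^1*233^( - 1 )= - 429/466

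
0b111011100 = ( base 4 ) 13130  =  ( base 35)dl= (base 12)338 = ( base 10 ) 476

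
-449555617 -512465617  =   - 962021234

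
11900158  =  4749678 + 7150480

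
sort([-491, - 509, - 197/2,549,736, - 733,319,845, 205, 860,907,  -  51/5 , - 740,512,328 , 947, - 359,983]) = [- 740,  -  733, - 509,-491,-359,  -  197/2, - 51/5,205, 319,328,512, 549, 736,845,860,907,947,983]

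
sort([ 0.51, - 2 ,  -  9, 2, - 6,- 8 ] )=[-9, -8, - 6,-2, 0.51,2 ]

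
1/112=1/112 = 0.01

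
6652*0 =0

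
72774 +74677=147451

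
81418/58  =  40709/29 = 1403.76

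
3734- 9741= -6007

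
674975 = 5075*133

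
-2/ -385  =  2/385  =  0.01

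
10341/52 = 198 + 45/52 = 198.87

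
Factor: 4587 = 3^1*11^1*139^1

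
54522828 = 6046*9018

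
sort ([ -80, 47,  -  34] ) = [-80,-34,  47 ] 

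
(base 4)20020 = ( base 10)520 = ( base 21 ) 13G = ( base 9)637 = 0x208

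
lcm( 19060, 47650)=95300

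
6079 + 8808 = 14887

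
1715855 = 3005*571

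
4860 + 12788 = 17648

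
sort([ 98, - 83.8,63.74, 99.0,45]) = [ -83.8, 45,63.74 , 98, 99.0]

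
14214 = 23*618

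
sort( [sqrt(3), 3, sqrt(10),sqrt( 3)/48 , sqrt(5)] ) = [sqrt (3) /48 , sqrt( 3),sqrt( 5 ), 3, sqrt(10) ]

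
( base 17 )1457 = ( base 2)1100000010001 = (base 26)92p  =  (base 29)79d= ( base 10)6161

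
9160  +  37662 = 46822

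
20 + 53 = 73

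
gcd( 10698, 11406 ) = 6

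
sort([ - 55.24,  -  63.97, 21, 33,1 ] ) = [-63.97, - 55.24, 1, 21, 33 ]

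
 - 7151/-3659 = 1 + 3492/3659=1.95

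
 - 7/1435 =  - 1 + 204/205 = - 0.00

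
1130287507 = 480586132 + 649701375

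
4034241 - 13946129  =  - 9911888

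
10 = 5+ 5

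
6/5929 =6/5929  =  0.00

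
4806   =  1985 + 2821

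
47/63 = 47/63  =  0.75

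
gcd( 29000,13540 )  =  20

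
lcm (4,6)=12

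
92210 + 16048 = 108258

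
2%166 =2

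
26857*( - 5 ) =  - 134285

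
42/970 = 21/485 =0.04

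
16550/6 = 2758 + 1/3 = 2758.33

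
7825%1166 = 829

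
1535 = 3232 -1697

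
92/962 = 46/481 = 0.10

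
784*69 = 54096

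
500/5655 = 100/1131 = 0.09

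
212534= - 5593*( - 38)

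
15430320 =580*26604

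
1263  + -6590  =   - 5327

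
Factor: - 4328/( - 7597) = 2^3*71^( - 1) * 107^ ( - 1)*541^1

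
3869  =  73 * 53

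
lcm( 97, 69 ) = 6693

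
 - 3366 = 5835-9201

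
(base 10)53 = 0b110101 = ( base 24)25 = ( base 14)3B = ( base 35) 1I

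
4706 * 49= 230594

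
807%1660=807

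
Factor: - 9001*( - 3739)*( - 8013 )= - 269675423607 = - 3^1*2671^1*3739^1*9001^1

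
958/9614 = 479/4807 = 0.10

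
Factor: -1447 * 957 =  - 1384779=-3^1*11^1*29^1 * 1447^1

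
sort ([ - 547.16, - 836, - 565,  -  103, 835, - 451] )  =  [ - 836 , - 565, - 547.16, - 451, - 103,835]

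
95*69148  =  6569060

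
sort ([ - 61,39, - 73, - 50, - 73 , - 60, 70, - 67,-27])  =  [ - 73 ,-73,-67, - 61, - 60,  -  50, - 27, 39,70] 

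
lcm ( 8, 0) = 0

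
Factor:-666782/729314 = -73^1*4567^1*364657^( - 1) = - 333391/364657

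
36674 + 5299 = 41973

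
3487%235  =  197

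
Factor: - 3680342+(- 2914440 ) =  - 2^1*1543^1*2137^1 = - 6594782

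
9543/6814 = 1+2729/6814 = 1.40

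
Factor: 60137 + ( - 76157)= - 2^2*3^2  *5^1 * 89^1 = - 16020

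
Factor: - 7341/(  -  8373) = 2447^1*2791^(-1) = 2447/2791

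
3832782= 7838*489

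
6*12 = 72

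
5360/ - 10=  - 536+0/1  =  - 536.00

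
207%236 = 207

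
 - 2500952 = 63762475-66263427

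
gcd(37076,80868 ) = 92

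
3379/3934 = 3379/3934 =0.86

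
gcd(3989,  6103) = 1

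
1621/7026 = 1621/7026 = 0.23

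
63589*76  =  4832764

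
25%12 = 1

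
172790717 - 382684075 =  - 209893358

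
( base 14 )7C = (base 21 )55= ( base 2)1101110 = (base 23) 4i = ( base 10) 110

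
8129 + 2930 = 11059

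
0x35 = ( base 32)1L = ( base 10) 53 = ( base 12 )45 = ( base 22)29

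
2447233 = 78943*31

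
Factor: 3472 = 2^4*7^1*31^1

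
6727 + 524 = 7251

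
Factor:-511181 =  - 11^1*46471^1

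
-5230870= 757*( - 6910)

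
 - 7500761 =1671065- 9171826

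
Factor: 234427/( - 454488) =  - 359/696 = - 2^ ( -3 )* 3^ (  -  1)*29^(-1 )*359^1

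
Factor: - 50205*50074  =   - 2^1*3^1*5^1*3347^1*25037^1 = - 2513965170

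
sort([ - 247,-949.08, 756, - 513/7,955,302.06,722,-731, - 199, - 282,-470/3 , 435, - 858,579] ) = [ - 949.08, - 858, - 731, - 282, - 247 , - 199, -470/3, - 513/7, 302.06,435,579,722,756,955] 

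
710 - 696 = 14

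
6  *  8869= 53214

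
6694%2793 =1108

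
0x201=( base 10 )513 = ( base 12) 369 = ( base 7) 1332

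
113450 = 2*56725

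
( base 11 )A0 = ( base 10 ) 110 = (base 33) 3b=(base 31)3H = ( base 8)156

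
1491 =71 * 21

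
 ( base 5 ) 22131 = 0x605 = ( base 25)2bg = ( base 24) 2g5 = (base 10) 1541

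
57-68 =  - 11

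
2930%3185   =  2930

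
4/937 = 4/937 = 0.00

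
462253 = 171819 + 290434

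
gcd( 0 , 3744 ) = 3744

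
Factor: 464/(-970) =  - 232/485 = - 2^3*5^(  -  1)* 29^1*97^(  -  1)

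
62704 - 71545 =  - 8841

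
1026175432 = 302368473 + 723806959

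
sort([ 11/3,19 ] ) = [11/3,19]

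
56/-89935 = - 1 + 89879/89935=- 0.00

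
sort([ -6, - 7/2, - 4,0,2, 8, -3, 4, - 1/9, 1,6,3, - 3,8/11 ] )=[ - 6,-4, - 7/2,- 3,- 3, - 1/9,0,8/11,1,2,3,4, 6,  8 ]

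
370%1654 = 370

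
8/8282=4/4141 = 0.00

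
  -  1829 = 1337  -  3166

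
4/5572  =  1/1393= 0.00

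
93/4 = 23 + 1/4 =23.25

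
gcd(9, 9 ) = 9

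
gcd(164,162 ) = 2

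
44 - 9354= - 9310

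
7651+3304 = 10955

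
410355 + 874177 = 1284532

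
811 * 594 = 481734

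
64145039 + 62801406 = 126946445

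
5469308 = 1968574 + 3500734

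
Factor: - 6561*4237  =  -27798957  =  -  3^8* 19^1*223^1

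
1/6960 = 1/6960 = 0.00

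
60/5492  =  15/1373 = 0.01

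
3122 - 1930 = 1192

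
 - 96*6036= - 579456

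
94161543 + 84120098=178281641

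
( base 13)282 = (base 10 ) 444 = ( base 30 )eo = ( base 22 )K4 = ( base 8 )674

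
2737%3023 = 2737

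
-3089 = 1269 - 4358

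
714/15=238/5 = 47.60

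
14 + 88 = 102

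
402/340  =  201/170  =  1.18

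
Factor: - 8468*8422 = -71317496 = - 2^3*29^1*73^1*4211^1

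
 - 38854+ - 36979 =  - 75833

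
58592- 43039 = 15553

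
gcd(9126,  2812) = 2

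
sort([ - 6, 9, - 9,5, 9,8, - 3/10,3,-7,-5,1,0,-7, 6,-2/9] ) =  [-9 , - 7,-7, - 6, - 5, - 3/10,-2/9,0,1, 3,5,6,8, 9,9] 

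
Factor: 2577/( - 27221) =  - 3^1*163^( - 1 )*167^( - 1 )*859^1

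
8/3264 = 1/408 = 0.00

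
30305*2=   60610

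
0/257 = 0 = 0.00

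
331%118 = 95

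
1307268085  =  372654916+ 934613169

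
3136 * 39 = 122304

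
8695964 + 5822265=14518229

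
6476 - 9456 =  - 2980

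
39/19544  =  39/19544 = 0.00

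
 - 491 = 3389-3880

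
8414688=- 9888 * (- 851 ) 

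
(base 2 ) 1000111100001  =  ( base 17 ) fe4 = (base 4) 1013201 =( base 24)7mh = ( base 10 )4577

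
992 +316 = 1308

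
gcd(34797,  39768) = 4971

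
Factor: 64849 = 64849^1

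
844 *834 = 703896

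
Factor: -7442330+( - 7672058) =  - 2^2*137^1 * 27581^1 = - 15114388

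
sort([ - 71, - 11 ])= [ - 71, - 11 ] 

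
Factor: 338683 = 338683^1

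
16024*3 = 48072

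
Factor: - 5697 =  - 3^3*211^1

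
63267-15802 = 47465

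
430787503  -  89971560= 340815943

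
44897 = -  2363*(  -  19 ) 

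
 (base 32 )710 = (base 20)I00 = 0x1c20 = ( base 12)4200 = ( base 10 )7200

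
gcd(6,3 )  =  3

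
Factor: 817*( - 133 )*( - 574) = 2^1*7^2*19^2*41^1*43^1  =  62371414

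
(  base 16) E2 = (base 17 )d5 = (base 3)22101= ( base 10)226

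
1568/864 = 49/27 = 1.81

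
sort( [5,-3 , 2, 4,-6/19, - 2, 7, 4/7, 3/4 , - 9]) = [  -  9, - 3, - 2, -6/19, 4/7, 3/4, 2, 4,5, 7 ]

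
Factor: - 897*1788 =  - 2^2*3^2*13^1*23^1*149^1  =  - 1603836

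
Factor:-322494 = - 2^1 *3^1*59^1 * 911^1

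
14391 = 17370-2979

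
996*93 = 92628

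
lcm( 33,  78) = 858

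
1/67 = 1/67 = 0.01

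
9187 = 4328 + 4859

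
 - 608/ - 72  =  76/9 = 8.44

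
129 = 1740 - 1611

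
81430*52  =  4234360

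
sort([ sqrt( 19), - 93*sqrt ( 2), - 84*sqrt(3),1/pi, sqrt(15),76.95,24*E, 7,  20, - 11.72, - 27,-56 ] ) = [-84*sqrt( 3 ), - 93*sqrt(2 ), - 56,- 27,-11.72 , 1/pi,sqrt(15 ),sqrt(19),7,20,24* E, 76.95]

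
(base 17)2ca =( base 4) 30120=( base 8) 1430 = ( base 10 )792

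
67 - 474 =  - 407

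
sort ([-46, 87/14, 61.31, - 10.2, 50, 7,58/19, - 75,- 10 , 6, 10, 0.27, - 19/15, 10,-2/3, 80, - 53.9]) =[-75, - 53.9,-46,-10.2, - 10,-19/15, - 2/3, 0.27, 58/19,  6, 87/14, 7, 10 , 10,50, 61.31,80]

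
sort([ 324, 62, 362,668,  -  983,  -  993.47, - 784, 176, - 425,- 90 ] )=[-993.47, - 983,  -  784, - 425,-90 , 62, 176,  324,362,  668] 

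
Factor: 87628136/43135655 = 2^3*5^( - 1)*37^1*643^(-1)*13417^(-1 )*296041^1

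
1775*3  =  5325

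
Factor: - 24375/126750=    - 2^(  -  1 )*5^1*13^( - 1) = - 5/26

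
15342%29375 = 15342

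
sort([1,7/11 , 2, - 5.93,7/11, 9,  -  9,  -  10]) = [ - 10, - 9, - 5.93,7/11,  7/11,1,2,9]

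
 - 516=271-787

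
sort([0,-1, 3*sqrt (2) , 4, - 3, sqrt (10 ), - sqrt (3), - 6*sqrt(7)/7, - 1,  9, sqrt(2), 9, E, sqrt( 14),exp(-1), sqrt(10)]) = [ - 3, - 6*sqrt( 7 )/7,-sqrt(3 ), - 1,- 1, 0, exp(-1), sqrt(2), E, sqrt(10), sqrt( 10), sqrt( 14 ), 4,3*sqrt( 2),9,  9] 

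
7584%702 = 564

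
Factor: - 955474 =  - 2^1 *13^1*36749^1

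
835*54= 45090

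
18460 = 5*3692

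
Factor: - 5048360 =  - 2^3*5^1 *61^1*2069^1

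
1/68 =1/68 = 0.01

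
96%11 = 8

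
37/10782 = 37/10782 = 0.00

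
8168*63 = 514584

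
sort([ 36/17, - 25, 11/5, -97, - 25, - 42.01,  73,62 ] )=[-97, - 42.01, - 25, - 25,36/17,  11/5 , 62 , 73 ] 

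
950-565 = 385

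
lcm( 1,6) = 6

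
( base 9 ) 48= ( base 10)44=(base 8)54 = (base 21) 22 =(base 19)26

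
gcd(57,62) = 1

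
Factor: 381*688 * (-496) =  - 2^8*3^1*31^1*43^1*127^1 = -  130015488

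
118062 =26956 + 91106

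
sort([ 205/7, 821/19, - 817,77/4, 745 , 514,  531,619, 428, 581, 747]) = [ - 817, 77/4,205/7, 821/19,428 , 514,531, 581,  619, 745 , 747 ]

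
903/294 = 3 +1/14  =  3.07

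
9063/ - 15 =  - 605 + 4/5= -604.20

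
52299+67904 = 120203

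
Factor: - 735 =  - 3^1*5^1*7^2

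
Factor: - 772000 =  - 2^5*5^3 * 193^1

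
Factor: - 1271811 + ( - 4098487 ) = - 5370298 = - 2^1 * 59^1 *71^1 * 641^1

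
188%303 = 188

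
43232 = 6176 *7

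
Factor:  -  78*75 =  - 5850 = - 2^1*3^2*5^2*13^1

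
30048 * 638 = 19170624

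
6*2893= 17358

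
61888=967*64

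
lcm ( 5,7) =35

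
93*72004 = 6696372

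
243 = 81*3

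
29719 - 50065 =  - 20346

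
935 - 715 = 220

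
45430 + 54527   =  99957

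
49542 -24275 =25267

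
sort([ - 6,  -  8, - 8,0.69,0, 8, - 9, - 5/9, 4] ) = [ - 9, - 8,-8,-6,  -  5/9, 0, 0.69,4, 8]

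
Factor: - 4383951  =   - 3^1*11^2*13^1*929^1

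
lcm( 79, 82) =6478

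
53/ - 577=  - 53/577 =- 0.09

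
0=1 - 1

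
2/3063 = 2/3063 = 0.00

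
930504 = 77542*12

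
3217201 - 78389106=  - 75171905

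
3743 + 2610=6353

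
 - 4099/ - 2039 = 2 + 21/2039 = 2.01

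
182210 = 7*26030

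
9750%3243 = 21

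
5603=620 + 4983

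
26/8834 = 13/4417  =  0.00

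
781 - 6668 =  - 5887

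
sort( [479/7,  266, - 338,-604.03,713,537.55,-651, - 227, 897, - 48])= [ -651,-604.03, - 338, - 227, - 48, 479/7, 266,537.55, 713, 897 ] 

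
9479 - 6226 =3253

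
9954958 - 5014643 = 4940315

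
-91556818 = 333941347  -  425498165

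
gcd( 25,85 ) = 5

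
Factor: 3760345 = 5^1*61^1*12329^1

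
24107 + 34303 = 58410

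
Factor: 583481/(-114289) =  - 7^(-1) * 29^( - 1 ) * 563^( - 1)*583481^1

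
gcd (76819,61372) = 1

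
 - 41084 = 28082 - 69166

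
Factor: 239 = 239^1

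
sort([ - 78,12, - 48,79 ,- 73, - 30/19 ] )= [ - 78, - 73 , - 48,-30/19,12,  79] 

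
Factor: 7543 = 19^1* 397^1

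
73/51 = 1  +  22/51 = 1.43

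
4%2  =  0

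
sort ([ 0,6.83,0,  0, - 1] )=[ - 1,0,0, 0, 6.83]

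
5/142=5/142 = 0.04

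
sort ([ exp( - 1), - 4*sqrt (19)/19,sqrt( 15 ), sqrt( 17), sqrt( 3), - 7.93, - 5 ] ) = [ - 7.93, - 5, - 4*sqrt(19)/19,  exp ( - 1 ),sqrt(3), sqrt ( 15),sqrt( 17)] 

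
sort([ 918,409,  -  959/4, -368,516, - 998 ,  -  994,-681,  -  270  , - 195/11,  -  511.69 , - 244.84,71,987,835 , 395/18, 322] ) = [ - 998, - 994,  -  681, - 511.69,- 368,- 270, - 244.84, - 959/4, - 195/11 , 395/18, 71 , 322 , 409, 516, 835,918, 987 ]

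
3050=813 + 2237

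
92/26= 3 + 7/13 = 3.54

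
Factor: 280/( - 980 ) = -2^1*7^( -1) = - 2/7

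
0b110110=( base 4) 312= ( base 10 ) 54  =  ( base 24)26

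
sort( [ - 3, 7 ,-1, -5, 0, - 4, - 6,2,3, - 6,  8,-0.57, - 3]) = [  -  6,  -  6,- 5,-4,-3, - 3, - 1,- 0.57,0,2,3,7,8]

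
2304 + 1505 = 3809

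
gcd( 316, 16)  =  4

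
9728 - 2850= 6878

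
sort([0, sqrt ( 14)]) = [0,sqrt(14 ) ]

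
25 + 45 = 70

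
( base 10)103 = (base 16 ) 67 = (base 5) 403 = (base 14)75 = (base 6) 251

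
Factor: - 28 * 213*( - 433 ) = 2582412 = 2^2*3^1* 7^1*71^1*433^1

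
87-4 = 83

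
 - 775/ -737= 1 + 38/737 = 1.05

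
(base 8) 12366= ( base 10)5366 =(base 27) 79K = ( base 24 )97E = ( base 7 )21434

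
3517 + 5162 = 8679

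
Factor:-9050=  - 2^1*5^2*181^1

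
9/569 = 9/569 = 0.02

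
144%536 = 144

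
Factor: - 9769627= - 7^1*1395661^1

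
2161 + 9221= 11382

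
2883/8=360+3/8 = 360.38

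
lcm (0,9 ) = 0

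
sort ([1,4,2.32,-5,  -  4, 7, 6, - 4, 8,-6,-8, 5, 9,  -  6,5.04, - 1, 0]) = [ - 8, - 6, - 6,  -  5,-4, - 4 ,-1 , 0, 1, 2.32, 4,5, 5.04, 6, 7, 8,9 ] 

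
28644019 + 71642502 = 100286521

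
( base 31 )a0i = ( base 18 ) 1bcg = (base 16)259C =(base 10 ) 9628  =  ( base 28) C7O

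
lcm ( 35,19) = 665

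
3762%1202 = 156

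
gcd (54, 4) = 2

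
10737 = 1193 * 9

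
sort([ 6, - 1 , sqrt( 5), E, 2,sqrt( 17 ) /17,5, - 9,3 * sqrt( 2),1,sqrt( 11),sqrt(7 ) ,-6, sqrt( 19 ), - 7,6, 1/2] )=[ - 9,  -  7,  -  6, - 1 , sqrt( 17)/17,1/2,1,2,  sqrt( 5),sqrt( 7), E,sqrt( 11 ),3*sqrt(2),sqrt( 19),  5,6,6]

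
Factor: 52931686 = 2^1*113^1*234211^1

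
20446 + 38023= 58469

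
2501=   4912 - 2411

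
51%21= 9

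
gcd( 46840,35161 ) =1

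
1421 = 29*49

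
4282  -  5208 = -926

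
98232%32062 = 2046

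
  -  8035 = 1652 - 9687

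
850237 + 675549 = 1525786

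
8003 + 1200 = 9203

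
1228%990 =238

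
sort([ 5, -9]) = [ - 9, 5]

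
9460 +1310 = 10770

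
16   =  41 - 25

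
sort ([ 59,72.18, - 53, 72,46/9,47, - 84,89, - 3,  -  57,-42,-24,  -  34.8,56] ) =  [ - 84, - 57, - 53,-42, - 34.8, - 24,  -  3, 46/9, 47, 56,59,72,72.18,89]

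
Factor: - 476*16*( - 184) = 2^9*7^1*17^1*23^1 = 1401344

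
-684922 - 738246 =-1423168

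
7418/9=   824 + 2/9 = 824.22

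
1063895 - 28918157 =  - 27854262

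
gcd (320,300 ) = 20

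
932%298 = 38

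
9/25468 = 9/25468 = 0.00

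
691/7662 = 691/7662 = 0.09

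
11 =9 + 2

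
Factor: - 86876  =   -2^2 *37^1*587^1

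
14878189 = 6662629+8215560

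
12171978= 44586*273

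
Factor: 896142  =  2^1*3^1*13^1*11489^1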